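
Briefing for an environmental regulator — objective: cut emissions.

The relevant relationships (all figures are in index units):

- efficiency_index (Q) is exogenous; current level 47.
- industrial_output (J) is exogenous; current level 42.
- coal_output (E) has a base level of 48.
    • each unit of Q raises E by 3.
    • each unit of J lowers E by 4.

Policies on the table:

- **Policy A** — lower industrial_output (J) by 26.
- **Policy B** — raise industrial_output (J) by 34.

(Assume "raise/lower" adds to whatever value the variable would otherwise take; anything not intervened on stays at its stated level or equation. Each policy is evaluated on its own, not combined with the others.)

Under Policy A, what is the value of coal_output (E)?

125

Policy A (J − 26):
  Q = 47
  J = 42 − 26 = 16
  E = 48 + 3·47 − 4·16 = 125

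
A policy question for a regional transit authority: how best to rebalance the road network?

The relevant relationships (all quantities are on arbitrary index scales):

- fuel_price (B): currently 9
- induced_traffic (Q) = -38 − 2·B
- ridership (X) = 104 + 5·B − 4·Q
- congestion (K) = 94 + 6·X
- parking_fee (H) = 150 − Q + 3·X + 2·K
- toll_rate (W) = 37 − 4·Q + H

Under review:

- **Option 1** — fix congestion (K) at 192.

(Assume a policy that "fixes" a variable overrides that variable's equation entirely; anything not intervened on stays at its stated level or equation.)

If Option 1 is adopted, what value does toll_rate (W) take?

Option 1 (K := 192):
  B = 9
  Q = -38 − 2·9 = -56
  X = 104 + 5·9 − 4·(-56) = 373
  K = 192
  H = 150 − (-56) + 3·373 + 2·192 = 1709
  W = 37 − 4·(-56) + 1709 = 1970

1970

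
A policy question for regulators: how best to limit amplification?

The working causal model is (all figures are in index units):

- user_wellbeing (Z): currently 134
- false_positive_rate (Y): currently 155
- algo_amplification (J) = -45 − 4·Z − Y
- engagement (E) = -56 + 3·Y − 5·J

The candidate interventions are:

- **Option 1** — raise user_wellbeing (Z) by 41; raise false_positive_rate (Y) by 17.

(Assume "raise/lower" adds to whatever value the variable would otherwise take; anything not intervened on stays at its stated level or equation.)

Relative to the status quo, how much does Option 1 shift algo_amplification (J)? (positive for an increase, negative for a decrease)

Baseline:
  Z = 134
  Y = 155
  J = -45 − 4·134 − 155 = -736
Option 1 (Z + 41, Y + 17):
  Z = 134 + 41 = 175
  Y = 155 + 17 = 172
  J = -45 − 4·175 − 172 = -917
Change in J: -917 − (-736) = -181

-181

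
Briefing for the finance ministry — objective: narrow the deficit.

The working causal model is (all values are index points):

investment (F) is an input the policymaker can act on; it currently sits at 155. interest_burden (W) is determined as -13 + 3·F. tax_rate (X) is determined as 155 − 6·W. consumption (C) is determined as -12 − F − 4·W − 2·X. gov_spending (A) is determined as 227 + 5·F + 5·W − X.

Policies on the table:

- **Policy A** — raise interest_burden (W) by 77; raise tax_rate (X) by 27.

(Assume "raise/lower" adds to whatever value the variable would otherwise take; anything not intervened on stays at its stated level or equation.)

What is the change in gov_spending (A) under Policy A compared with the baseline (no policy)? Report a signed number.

Baseline:
  F = 155
  W = -13 + 3·155 = 452
  X = 155 − 6·452 = -2557
  A = 227 + 5·155 + 5·452 − (-2557) = 5819
Policy A (W + 77, X + 27):
  F = 155
  W = -13 + 3·155 (+77 from intervention) = 529
  X = 155 − 6·529 (+27 from intervention) = -2992
  A = 227 + 5·155 + 5·529 − (-2992) = 6639
Change in A: 6639 − 5819 = 820

820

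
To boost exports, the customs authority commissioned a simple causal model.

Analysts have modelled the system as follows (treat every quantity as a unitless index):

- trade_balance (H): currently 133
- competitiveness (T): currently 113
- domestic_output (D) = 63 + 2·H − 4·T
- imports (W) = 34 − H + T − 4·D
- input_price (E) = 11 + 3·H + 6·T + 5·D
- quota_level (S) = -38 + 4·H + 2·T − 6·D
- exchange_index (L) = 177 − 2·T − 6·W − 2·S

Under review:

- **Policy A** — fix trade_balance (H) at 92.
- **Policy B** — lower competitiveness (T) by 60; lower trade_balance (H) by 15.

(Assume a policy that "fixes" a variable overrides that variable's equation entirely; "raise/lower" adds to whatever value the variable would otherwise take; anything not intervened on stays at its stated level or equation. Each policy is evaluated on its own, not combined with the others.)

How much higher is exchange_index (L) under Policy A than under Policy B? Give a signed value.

Policy A (H := 92):
  H = 92
  T = 113
  D = 63 + 2·92 − 4·113 = -205
  W = 34 − 92 + 113 − 4·(-205) = 875
  S = -38 + 4·92 + 2·113 − 6·(-205) = 1786
  L = 177 − 2·113 − 6·875 − 2·1786 = -8871
Policy B (T − 60, H − 15):
  H = 133 − 15 = 118
  T = 113 − 60 = 53
  D = 63 + 2·118 − 4·53 = 87
  W = 34 − 118 + 53 − 4·87 = -379
  S = -38 + 4·118 + 2·53 − 6·87 = 18
  L = 177 − 2·53 − 6·(-379) − 2·18 = 2309
L: -8871 − 2309 = -11180

-11180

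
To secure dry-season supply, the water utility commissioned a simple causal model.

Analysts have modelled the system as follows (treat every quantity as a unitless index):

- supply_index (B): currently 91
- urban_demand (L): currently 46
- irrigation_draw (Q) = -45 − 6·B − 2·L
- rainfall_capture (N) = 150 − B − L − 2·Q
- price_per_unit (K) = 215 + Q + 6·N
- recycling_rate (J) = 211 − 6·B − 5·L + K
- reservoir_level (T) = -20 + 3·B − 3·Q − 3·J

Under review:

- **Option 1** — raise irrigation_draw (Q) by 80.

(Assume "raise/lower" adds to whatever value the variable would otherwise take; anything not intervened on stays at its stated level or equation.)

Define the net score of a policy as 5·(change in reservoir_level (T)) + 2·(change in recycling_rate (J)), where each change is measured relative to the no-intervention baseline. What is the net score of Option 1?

Baseline:
  B = 91
  L = 46
  Q = -45 − 6·91 − 2·46 = -683
  N = 150 − 91 − 46 − 2·(-683) = 1379
  K = 215 + (-683) + 6·1379 = 7806
  J = 211 − 6·91 − 5·46 + 7806 = 7241
  T = -20 + 3·91 − 3·(-683) − 3·7241 = -19421
Option 1 (Q + 80):
  B = 91
  L = 46
  Q = -45 − 6·91 − 2·46 (+80 from intervention) = -603
  N = 150 − 91 − 46 − 2·(-603) = 1219
  K = 215 + (-603) + 6·1219 = 6926
  J = 211 − 6·91 − 5·46 + 6926 = 6361
  T = -20 + 3·91 − 3·(-603) − 3·6361 = -17021
ΔT = -17021 − (-19421) = 2400; ΔJ = 6361 − 7241 = -880
Score = 5·2400 + 2·(-880) = 10240

10240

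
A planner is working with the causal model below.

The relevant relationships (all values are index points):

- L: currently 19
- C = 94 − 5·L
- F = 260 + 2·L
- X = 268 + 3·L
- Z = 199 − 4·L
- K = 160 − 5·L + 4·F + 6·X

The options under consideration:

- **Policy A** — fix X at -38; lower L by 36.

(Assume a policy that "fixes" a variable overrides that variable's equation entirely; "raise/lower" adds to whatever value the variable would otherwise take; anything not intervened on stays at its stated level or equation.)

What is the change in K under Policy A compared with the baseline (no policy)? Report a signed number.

Baseline:
  L = 19
  F = 260 + 2·19 = 298
  X = 268 + 3·19 = 325
  K = 160 − 5·19 + 4·298 + 6·325 = 3207
Policy A (X := -38, L − 36):
  L = 19 − 36 = -17
  F = 260 + 2·(-17) = 226
  X = -38
  K = 160 − 5·(-17) + 4·226 + 6·(-38) = 921
Change in K: 921 − 3207 = -2286

-2286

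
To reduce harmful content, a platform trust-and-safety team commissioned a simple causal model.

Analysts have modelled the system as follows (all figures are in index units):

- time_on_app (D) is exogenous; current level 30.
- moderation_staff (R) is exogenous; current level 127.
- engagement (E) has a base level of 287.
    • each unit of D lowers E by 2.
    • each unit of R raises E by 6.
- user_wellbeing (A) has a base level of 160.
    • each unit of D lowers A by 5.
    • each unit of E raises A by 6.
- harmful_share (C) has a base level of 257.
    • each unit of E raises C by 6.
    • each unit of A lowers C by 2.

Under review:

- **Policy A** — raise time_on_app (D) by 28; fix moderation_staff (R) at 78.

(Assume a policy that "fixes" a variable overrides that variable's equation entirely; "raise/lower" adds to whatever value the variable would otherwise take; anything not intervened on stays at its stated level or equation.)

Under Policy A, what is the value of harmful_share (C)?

Policy A (D + 28, R := 78):
  D = 30 + 28 = 58
  R = 78
  E = 287 − 2·58 + 6·78 = 639
  A = 160 − 5·58 + 6·639 = 3704
  C = 257 + 6·639 − 2·3704 = -3317

-3317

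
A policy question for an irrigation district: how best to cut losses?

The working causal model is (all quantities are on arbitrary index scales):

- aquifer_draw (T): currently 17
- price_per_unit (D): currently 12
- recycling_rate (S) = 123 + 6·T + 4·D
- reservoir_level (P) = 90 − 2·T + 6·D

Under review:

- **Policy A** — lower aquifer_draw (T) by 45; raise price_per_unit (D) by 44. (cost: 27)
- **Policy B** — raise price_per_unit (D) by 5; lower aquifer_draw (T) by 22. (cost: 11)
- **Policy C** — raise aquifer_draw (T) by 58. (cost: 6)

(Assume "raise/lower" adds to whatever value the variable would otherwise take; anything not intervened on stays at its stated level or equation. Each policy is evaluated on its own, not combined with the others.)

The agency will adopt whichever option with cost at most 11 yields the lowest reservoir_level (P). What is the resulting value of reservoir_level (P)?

12

Policy B (D + 5, T − 22):
  T = 17 − 22 = -5
  D = 12 + 5 = 17
  P = 90 − 2·(-5) + 6·17 = 202
Policy C (T + 58):
  T = 17 + 58 = 75
  D = 12
  P = 90 − 2·75 + 6·12 = 12
Comparing — Policy B: P=202, Policy C: P=12. Lowest is 12 (Policy C).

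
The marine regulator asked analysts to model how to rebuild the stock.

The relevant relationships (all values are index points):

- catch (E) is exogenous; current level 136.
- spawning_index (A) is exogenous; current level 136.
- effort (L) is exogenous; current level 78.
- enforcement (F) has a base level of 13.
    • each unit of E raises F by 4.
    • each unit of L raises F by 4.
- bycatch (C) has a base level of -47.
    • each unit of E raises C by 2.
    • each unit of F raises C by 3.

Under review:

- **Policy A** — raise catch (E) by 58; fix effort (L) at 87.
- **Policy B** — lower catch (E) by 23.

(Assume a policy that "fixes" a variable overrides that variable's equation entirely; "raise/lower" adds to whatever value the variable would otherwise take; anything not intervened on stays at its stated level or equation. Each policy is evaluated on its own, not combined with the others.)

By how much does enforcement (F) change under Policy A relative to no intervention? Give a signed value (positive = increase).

Baseline:
  E = 136
  L = 78
  F = 13 + 4·136 + 4·78 = 869
Policy A (E + 58, L := 87):
  E = 136 + 58 = 194
  L = 87
  F = 13 + 4·194 + 4·87 = 1137
Change in F: 1137 − 869 = 268

268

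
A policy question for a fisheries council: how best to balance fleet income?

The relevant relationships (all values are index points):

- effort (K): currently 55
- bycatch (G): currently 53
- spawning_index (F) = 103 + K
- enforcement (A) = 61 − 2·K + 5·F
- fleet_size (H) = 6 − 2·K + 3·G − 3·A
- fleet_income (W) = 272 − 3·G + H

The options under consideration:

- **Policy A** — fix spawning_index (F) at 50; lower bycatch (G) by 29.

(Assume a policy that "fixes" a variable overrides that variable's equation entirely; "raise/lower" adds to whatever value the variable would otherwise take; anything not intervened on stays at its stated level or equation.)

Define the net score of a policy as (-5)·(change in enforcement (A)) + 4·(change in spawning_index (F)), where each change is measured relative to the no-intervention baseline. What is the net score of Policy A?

2268

Baseline:
  K = 55
  F = 103 + 55 = 158
  A = 61 − 2·55 + 5·158 = 741
Policy A (F := 50, G − 29):
  K = 55
  F = 50
  A = 61 − 2·55 + 5·50 = 201
ΔA = 201 − 741 = -540; ΔF = 50 − 158 = -108
Score = (-5)·(-540) + 4·(-108) = 2268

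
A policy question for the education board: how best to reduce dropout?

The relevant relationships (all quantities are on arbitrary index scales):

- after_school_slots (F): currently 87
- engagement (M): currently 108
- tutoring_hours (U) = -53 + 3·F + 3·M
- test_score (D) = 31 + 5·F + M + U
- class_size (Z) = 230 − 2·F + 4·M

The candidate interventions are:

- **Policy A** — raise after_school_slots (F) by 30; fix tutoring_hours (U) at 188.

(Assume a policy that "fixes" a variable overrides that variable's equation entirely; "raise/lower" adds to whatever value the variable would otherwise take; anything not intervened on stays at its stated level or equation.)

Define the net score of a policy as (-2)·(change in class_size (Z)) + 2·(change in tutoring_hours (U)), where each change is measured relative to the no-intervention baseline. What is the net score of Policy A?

-568

Baseline:
  F = 87
  M = 108
  U = -53 + 3·87 + 3·108 = 532
  Z = 230 − 2·87 + 4·108 = 488
Policy A (F + 30, U := 188):
  F = 87 + 30 = 117
  M = 108
  U = 188
  Z = 230 − 2·117 + 4·108 = 428
ΔZ = 428 − 488 = -60; ΔU = 188 − 532 = -344
Score = (-2)·(-60) + 2·(-344) = -568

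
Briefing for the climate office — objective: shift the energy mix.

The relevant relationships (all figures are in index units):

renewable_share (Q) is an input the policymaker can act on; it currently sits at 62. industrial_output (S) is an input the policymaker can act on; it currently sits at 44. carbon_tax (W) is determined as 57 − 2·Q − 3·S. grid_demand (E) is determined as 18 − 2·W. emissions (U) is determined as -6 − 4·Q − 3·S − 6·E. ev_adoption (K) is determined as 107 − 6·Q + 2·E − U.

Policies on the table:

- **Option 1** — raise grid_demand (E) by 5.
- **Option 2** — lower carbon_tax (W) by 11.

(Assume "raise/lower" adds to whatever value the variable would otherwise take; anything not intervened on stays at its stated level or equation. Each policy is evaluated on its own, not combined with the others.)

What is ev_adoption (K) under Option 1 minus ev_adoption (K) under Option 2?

Option 1 (E + 5):
  Q = 62
  S = 44
  W = 57 − 2·62 − 3·44 = -199
  E = 18 − 2·(-199) (+5 from intervention) = 421
  U = -6 − 4·62 − 3·44 − 6·421 = -2912
  K = 107 − 6·62 + 2·421 − (-2912) = 3489
Option 2 (W − 11):
  Q = 62
  S = 44
  W = 57 − 2·62 − 3·44 (−11 from intervention) = -210
  E = 18 − 2·(-210) = 438
  U = -6 − 4·62 − 3·44 − 6·438 = -3014
  K = 107 − 6·62 + 2·438 − (-3014) = 3625
K: 3489 − 3625 = -136

-136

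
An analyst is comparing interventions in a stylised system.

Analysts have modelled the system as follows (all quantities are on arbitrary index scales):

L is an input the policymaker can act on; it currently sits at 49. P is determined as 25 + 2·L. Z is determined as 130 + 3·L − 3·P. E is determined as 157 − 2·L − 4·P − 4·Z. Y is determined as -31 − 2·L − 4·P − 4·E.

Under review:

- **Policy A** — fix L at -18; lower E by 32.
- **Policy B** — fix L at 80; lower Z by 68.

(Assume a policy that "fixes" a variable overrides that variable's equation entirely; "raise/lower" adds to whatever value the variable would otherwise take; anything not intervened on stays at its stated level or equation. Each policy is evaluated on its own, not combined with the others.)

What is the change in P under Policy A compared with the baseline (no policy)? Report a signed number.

-134

Baseline:
  L = 49
  P = 25 + 2·49 = 123
Policy A (L := -18, E − 32):
  L = -18
  P = 25 + 2·(-18) = -11
Change in P: -11 − 123 = -134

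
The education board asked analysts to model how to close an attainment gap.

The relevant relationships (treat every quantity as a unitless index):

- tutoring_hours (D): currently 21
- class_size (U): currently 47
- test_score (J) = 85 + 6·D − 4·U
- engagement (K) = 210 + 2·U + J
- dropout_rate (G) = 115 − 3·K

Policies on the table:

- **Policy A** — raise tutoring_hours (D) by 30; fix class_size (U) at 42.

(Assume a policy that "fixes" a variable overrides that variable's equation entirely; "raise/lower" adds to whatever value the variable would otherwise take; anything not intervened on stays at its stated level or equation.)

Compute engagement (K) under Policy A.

Policy A (D + 30, U := 42):
  D = 21 + 30 = 51
  U = 42
  J = 85 + 6·51 − 4·42 = 223
  K = 210 + 2·42 + 223 = 517

517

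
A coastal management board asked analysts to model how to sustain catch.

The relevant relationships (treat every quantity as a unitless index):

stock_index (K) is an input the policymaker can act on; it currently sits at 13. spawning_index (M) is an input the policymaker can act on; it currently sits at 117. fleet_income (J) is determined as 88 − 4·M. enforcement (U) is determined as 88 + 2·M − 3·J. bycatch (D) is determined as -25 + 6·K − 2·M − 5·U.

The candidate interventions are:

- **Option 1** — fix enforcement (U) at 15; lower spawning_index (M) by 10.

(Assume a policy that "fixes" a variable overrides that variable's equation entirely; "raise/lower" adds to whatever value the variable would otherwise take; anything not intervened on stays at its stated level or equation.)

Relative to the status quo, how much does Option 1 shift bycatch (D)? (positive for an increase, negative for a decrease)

Baseline:
  K = 13
  M = 117
  J = 88 − 4·117 = -380
  U = 88 + 2·117 − 3·(-380) = 1462
  D = -25 + 6·13 − 2·117 − 5·1462 = -7491
Option 1 (U := 15, M − 10):
  K = 13
  M = 117 − 10 = 107
  J = 88 − 4·107 = -340
  U = 15
  D = -25 + 6·13 − 2·107 − 5·15 = -236
Change in D: -236 − (-7491) = 7255

7255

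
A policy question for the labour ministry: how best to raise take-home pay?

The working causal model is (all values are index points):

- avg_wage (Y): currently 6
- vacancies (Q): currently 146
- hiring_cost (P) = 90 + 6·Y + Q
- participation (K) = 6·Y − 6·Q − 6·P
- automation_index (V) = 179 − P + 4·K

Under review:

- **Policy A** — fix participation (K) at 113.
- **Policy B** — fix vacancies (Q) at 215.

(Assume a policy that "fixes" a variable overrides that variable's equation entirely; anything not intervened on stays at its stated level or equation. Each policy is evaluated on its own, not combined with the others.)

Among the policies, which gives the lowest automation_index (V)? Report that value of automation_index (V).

-13362

Policy A (K := 113):
  Y = 6
  Q = 146
  P = 90 + 6·6 + 146 = 272
  K = 113
  V = 179 − 272 + 4·113 = 359
Policy B (Q := 215):
  Y = 6
  Q = 215
  P = 90 + 6·6 + 215 = 341
  K = 0 + 6·6 − 6·215 − 6·341 = -3300
  V = 179 − 341 + 4·(-3300) = -13362
Comparing — Policy A: V=359, Policy B: V=-13362. Lowest is -13362 (Policy B).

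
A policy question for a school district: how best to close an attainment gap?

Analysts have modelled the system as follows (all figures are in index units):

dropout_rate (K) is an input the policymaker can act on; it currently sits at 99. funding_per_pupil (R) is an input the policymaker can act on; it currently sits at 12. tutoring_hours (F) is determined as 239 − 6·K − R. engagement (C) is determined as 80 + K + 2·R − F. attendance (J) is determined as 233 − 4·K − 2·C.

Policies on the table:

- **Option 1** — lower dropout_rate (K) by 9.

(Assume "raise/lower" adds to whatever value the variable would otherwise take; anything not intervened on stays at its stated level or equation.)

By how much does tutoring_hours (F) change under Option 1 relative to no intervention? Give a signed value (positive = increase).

Baseline:
  K = 99
  R = 12
  F = 239 − 6·99 − 12 = -367
Option 1 (K − 9):
  K = 99 − 9 = 90
  R = 12
  F = 239 − 6·90 − 12 = -313
Change in F: -313 − (-367) = 54

54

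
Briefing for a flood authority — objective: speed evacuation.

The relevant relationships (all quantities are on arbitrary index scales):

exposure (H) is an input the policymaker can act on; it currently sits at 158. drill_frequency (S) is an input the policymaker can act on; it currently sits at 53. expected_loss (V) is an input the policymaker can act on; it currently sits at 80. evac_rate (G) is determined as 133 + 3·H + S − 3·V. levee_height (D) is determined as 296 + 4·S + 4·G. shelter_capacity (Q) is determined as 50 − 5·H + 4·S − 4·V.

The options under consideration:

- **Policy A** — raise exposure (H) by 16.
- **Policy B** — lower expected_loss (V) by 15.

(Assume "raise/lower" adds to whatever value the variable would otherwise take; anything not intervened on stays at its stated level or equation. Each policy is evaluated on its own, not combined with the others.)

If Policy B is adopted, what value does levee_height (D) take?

Policy B (V − 15):
  H = 158
  S = 53
  V = 80 − 15 = 65
  G = 133 + 3·158 + 53 − 3·65 = 465
  D = 296 + 4·53 + 4·465 = 2368

2368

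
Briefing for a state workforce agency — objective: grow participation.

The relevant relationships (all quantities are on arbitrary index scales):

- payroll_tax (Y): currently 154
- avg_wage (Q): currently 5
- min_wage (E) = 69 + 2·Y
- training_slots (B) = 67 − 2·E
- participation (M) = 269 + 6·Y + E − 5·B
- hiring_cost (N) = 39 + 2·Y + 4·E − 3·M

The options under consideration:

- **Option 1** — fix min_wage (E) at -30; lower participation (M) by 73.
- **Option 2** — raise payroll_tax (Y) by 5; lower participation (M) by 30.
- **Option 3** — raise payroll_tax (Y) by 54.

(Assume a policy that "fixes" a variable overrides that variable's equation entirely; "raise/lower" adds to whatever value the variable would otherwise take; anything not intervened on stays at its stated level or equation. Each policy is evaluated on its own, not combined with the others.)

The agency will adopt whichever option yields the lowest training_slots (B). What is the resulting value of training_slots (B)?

Option 1 (E := -30, M − 73):
  Y = 154
  E = -30
  B = 67 − 2·(-30) = 127
Option 2 (Y + 5, M − 30):
  Y = 154 + 5 = 159
  E = 69 + 2·159 = 387
  B = 67 − 2·387 = -707
Option 3 (Y + 54):
  Y = 154 + 54 = 208
  E = 69 + 2·208 = 485
  B = 67 − 2·485 = -903
Comparing — Option 1: B=127, Option 2: B=-707, Option 3: B=-903. Lowest is -903 (Option 3).

-903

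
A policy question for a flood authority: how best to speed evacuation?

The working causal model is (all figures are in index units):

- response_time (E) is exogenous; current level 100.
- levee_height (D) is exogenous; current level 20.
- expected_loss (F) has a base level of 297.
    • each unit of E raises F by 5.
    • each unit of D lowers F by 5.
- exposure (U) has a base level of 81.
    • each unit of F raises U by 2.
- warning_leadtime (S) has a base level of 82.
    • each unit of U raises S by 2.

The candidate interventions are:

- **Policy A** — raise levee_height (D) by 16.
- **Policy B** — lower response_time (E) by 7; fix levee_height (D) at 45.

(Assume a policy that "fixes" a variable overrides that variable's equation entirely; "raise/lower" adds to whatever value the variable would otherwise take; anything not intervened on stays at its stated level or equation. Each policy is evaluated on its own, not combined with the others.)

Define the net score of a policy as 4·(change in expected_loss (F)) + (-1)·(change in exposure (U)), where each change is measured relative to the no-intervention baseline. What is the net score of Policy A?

Baseline:
  E = 100
  D = 20
  F = 297 + 5·100 − 5·20 = 697
  U = 81 + 2·697 = 1475
Policy A (D + 16):
  E = 100
  D = 20 + 16 = 36
  F = 297 + 5·100 − 5·36 = 617
  U = 81 + 2·617 = 1315
ΔF = 617 − 697 = -80; ΔU = 1315 − 1475 = -160
Score = 4·(-80) + (-1)·(-160) = -160

-160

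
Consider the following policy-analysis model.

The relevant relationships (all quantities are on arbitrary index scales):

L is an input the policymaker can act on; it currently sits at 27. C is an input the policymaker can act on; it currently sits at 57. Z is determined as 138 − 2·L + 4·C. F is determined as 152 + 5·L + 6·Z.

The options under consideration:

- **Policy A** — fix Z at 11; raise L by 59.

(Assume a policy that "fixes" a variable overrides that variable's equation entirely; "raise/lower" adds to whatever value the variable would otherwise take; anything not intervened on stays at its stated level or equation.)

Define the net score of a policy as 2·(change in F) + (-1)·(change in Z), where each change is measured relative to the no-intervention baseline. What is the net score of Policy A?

Baseline:
  L = 27
  C = 57
  Z = 138 − 2·27 + 4·57 = 312
  F = 152 + 5·27 + 6·312 = 2159
Policy A (Z := 11, L + 59):
  L = 27 + 59 = 86
  C = 57
  Z = 11
  F = 152 + 5·86 + 6·11 = 648
ΔF = 648 − 2159 = -1511; ΔZ = 11 − 312 = -301
Score = 2·(-1511) + (-1)·(-301) = -2721

-2721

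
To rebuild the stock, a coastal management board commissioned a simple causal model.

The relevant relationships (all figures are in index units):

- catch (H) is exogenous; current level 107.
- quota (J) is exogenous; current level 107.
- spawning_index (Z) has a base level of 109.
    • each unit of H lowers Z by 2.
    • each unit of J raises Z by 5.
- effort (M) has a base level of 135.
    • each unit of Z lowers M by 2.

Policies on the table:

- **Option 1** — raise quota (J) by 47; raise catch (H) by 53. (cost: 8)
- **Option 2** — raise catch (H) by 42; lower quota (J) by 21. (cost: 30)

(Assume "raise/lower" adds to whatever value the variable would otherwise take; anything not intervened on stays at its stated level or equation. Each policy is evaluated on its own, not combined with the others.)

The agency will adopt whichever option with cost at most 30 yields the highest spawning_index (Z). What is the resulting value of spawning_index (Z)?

Option 1 (J + 47, H + 53):
  H = 107 + 53 = 160
  J = 107 + 47 = 154
  Z = 109 − 2·160 + 5·154 = 559
Option 2 (H + 42, J − 21):
  H = 107 + 42 = 149
  J = 107 − 21 = 86
  Z = 109 − 2·149 + 5·86 = 241
Comparing — Option 1: Z=559, Option 2: Z=241. Highest is 559 (Option 1).

559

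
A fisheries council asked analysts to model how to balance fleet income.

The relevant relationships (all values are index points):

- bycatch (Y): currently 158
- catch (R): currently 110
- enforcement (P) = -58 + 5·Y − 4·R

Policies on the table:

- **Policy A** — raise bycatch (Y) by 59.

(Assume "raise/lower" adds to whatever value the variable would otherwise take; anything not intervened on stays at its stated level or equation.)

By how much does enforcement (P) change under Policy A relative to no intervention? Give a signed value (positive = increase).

295

Baseline:
  Y = 158
  R = 110
  P = -58 + 5·158 − 4·110 = 292
Policy A (Y + 59):
  Y = 158 + 59 = 217
  R = 110
  P = -58 + 5·217 − 4·110 = 587
Change in P: 587 − 292 = 295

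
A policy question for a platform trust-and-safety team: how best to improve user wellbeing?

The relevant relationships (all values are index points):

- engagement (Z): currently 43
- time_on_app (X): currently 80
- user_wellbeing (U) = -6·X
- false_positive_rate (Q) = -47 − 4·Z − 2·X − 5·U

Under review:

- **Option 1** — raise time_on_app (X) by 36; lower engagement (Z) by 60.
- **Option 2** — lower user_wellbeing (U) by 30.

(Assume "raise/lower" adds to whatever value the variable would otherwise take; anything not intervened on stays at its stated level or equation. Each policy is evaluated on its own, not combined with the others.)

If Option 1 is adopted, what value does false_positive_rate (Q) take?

3269

Option 1 (X + 36, Z − 60):
  Z = 43 − 60 = -17
  X = 80 + 36 = 116
  U = 0 − 6·116 = -696
  Q = -47 − 4·(-17) − 2·116 − 5·(-696) = 3269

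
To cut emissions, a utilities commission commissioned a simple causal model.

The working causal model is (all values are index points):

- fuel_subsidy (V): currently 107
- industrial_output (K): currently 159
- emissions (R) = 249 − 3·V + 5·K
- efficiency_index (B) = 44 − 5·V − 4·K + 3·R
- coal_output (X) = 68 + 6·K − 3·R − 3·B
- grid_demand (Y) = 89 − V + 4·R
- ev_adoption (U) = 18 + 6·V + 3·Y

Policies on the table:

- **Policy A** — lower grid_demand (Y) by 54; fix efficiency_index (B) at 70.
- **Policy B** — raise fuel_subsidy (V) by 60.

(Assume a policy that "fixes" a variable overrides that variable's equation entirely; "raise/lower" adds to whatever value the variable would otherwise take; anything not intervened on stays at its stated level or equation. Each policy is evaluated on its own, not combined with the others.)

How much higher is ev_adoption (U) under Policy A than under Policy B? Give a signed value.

Policy A (Y − 54, B := 70):
  V = 107
  K = 159
  R = 249 − 3·107 + 5·159 = 723
  Y = 89 − 107 + 4·723 (−54 from intervention) = 2820
  U = 18 + 6·107 + 3·2820 = 9120
Policy B (V + 60):
  V = 107 + 60 = 167
  K = 159
  R = 249 − 3·167 + 5·159 = 543
  Y = 89 − 167 + 4·543 = 2094
  U = 18 + 6·167 + 3·2094 = 7302
U: 9120 − 7302 = 1818

1818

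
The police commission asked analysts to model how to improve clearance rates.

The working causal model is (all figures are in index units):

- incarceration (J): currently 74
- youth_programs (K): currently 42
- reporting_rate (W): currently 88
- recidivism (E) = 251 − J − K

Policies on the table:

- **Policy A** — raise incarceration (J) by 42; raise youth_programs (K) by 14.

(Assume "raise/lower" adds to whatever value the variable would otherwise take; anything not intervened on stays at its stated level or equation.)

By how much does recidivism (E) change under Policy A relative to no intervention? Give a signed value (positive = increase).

-56

Baseline:
  J = 74
  K = 42
  E = 251 − 74 − 42 = 135
Policy A (J + 42, K + 14):
  J = 74 + 42 = 116
  K = 42 + 14 = 56
  E = 251 − 116 − 56 = 79
Change in E: 79 − 135 = -56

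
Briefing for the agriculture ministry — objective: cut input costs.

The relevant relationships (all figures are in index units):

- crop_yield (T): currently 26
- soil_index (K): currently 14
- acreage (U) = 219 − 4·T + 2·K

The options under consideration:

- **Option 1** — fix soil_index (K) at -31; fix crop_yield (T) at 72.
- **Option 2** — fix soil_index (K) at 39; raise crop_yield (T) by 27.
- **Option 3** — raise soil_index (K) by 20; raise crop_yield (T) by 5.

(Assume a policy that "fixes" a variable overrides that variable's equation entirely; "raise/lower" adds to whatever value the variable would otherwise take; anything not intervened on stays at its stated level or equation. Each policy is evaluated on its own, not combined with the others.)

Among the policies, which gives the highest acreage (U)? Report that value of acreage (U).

Option 1 (K := -31, T := 72):
  T = 72
  K = -31
  U = 219 − 4·72 + 2·(-31) = -131
Option 2 (K := 39, T + 27):
  T = 26 + 27 = 53
  K = 39
  U = 219 − 4·53 + 2·39 = 85
Option 3 (K + 20, T + 5):
  T = 26 + 5 = 31
  K = 14 + 20 = 34
  U = 219 − 4·31 + 2·34 = 163
Comparing — Option 1: U=-131, Option 2: U=85, Option 3: U=163. Highest is 163 (Option 3).

163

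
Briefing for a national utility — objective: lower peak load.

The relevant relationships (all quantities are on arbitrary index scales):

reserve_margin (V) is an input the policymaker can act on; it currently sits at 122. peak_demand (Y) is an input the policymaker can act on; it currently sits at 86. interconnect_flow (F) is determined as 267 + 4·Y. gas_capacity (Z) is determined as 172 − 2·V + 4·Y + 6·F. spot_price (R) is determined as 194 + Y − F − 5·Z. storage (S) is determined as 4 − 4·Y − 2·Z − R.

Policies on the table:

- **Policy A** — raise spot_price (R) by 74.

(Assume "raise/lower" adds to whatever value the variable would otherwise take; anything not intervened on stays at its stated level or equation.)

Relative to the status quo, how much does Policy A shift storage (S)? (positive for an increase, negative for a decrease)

Baseline:
  V = 122
  Y = 86
  F = 267 + 4·86 = 611
  Z = 172 − 2·122 + 4·86 + 6·611 = 3938
  R = 194 + 86 − 611 − 5·3938 = -20021
  S = 4 − 4·86 − 2·3938 − (-20021) = 11805
Policy A (R + 74):
  V = 122
  Y = 86
  F = 267 + 4·86 = 611
  Z = 172 − 2·122 + 4·86 + 6·611 = 3938
  R = 194 + 86 − 611 − 5·3938 (+74 from intervention) = -19947
  S = 4 − 4·86 − 2·3938 − (-19947) = 11731
Change in S: 11731 − 11805 = -74

-74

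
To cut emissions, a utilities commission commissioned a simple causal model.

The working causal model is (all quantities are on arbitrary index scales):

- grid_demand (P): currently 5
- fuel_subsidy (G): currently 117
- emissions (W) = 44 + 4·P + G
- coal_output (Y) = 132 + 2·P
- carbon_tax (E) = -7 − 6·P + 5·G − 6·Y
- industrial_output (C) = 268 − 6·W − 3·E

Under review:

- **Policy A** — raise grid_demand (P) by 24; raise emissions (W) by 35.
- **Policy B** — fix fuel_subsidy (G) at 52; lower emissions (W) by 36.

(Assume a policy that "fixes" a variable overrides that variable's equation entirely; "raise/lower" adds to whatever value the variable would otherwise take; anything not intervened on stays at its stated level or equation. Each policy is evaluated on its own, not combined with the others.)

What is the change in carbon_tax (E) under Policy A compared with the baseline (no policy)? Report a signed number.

-432

Baseline:
  P = 5
  G = 117
  Y = 132 + 2·5 = 142
  E = -7 − 6·5 + 5·117 − 6·142 = -304
Policy A (P + 24, W + 35):
  P = 5 + 24 = 29
  G = 117
  Y = 132 + 2·29 = 190
  E = -7 − 6·29 + 5·117 − 6·190 = -736
Change in E: -736 − (-304) = -432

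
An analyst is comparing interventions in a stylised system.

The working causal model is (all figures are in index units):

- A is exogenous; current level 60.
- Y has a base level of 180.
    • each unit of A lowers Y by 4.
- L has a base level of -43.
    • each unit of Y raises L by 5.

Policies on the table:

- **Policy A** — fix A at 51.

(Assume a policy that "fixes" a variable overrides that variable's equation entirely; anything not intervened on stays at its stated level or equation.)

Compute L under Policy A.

Policy A (A := 51):
  A = 51
  Y = 180 − 4·51 = -24
  L = -43 + 5·(-24) = -163

-163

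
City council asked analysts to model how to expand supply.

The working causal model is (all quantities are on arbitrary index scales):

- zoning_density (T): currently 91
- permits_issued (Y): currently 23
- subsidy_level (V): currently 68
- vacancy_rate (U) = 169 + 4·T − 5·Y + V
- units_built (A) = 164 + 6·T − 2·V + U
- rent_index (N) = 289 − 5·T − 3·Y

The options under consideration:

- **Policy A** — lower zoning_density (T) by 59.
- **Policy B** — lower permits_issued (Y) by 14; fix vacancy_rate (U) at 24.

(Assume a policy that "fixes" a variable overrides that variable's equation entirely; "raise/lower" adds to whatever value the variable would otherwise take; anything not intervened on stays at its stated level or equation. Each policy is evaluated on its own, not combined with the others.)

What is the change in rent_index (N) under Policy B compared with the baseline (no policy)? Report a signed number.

42

Baseline:
  T = 91
  Y = 23
  N = 289 − 5·91 − 3·23 = -235
Policy B (Y − 14, U := 24):
  T = 91
  Y = 23 − 14 = 9
  N = 289 − 5·91 − 3·9 = -193
Change in N: -193 − (-235) = 42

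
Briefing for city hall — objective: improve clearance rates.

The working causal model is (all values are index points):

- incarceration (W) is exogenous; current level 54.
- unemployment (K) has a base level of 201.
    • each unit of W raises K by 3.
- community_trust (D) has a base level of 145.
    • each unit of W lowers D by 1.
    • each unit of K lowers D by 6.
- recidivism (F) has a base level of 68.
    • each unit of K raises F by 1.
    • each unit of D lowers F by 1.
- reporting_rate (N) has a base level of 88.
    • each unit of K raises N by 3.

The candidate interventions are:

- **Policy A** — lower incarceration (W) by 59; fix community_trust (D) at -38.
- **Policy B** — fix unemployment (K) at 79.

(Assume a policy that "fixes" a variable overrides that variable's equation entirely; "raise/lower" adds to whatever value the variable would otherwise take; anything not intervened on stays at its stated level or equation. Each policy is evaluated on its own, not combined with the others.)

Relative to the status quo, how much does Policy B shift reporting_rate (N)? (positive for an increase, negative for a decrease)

-852

Baseline:
  W = 54
  K = 201 + 3·54 = 363
  N = 88 + 3·363 = 1177
Policy B (K := 79):
  W = 54
  K = 79
  N = 88 + 3·79 = 325
Change in N: 325 − 1177 = -852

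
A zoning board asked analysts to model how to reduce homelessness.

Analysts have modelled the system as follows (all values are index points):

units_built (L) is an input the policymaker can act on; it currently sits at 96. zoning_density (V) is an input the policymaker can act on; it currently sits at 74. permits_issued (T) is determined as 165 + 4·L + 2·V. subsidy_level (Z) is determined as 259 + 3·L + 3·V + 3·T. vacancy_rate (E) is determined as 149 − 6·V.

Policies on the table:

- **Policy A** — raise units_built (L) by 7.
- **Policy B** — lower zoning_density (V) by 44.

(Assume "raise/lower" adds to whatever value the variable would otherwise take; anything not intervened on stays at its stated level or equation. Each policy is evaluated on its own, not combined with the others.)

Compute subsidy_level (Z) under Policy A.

Policy A (L + 7):
  L = 96 + 7 = 103
  V = 74
  T = 165 + 4·103 + 2·74 = 725
  Z = 259 + 3·103 + 3·74 + 3·725 = 2965

2965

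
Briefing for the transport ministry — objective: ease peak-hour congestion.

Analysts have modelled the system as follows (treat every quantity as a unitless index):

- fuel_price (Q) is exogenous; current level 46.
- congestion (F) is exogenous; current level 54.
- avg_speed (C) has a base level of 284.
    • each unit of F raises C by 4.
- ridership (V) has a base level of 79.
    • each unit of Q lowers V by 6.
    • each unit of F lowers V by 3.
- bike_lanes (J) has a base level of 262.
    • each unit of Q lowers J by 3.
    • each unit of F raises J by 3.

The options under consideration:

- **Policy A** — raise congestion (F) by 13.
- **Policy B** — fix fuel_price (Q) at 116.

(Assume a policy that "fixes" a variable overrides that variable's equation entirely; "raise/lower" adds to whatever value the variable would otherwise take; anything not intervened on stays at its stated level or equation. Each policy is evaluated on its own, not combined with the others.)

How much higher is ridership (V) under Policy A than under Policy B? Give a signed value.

Policy A (F + 13):
  Q = 46
  F = 54 + 13 = 67
  V = 79 − 6·46 − 3·67 = -398
Policy B (Q := 116):
  Q = 116
  F = 54
  V = 79 − 6·116 − 3·54 = -779
V: -398 − (-779) = 381

381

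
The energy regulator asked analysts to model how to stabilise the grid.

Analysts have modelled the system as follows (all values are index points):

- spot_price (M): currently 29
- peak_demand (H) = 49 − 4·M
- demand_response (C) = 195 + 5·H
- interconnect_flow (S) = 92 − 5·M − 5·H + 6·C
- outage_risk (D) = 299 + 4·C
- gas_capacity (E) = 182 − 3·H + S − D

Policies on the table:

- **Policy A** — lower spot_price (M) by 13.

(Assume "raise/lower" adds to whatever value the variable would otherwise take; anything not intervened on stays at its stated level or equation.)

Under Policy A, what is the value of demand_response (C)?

120

Policy A (M − 13):
  M = 29 − 13 = 16
  H = 49 − 4·16 = -15
  C = 195 + 5·(-15) = 120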